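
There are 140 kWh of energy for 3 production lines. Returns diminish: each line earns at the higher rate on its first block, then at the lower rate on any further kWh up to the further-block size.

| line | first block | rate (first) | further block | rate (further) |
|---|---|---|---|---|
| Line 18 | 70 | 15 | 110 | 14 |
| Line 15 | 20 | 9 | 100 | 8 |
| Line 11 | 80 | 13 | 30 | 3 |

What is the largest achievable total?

Order all 6 blocks by rate: Line 18/T1 15 > Line 18/T2 14 > Line 11/T1 13 > Line 15/T1 9 > Line 15/T2 8 > Line 11/T2 3.
Line 18 T1 at 15: fill all 70 — 70 left.
70 remain; put them into Line 18 T2 at 14.
Total = 15×70 + 14×70 = 2030.

2030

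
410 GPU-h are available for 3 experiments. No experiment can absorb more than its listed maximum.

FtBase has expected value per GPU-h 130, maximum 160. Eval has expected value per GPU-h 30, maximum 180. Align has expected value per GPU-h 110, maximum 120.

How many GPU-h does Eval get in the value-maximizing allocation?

130

Rank by expected value per GPU-h: FtBase 130 > Align 110 > Eval 30.
FtBase: +160 to 160 (cap) ; 250 left.
Give Align 120 to hit its cap of 120 ; 130 left.
Eval has room for 180 but only 130 remain, so it gets 130.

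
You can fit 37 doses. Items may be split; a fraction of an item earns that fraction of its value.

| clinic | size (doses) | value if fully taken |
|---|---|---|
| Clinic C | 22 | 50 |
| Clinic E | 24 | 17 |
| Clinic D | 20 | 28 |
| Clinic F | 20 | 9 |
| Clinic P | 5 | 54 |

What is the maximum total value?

Rank by value-to-size ratio: Clinic P 54/5≈10.8, Clinic C 50/22≈2.27, Clinic D 28/20≈1.4, Clinic E 17/24≈0.708, Clinic F 9/20≈0.45.
Take all of Clinic P (5 doses, value 54) — 32 doses left.
Take all of Clinic C (22 doses, value 50) — 10 doses left.
Fill the last 10 doses with part of Clinic D: 10/20 of it earns 14.
Total value = 118.

118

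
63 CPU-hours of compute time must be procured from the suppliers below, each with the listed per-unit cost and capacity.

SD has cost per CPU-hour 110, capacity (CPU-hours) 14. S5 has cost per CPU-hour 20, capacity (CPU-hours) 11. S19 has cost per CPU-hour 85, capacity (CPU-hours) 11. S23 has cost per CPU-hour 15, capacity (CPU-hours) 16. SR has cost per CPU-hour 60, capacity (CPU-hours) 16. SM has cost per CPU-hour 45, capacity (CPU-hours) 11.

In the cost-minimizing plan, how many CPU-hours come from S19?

9

Cheapest first:
Take 16 from S23 at 15 — need 47 more.
Take 11 from S5 at 20 — need 36 more.
Take 11 from SM at 45 — need 25 more.
SR (60): use full 16 — 9 CPU-hours to go.
S19 at 85: take 9 of its 11 — requirement met.
SD: unused.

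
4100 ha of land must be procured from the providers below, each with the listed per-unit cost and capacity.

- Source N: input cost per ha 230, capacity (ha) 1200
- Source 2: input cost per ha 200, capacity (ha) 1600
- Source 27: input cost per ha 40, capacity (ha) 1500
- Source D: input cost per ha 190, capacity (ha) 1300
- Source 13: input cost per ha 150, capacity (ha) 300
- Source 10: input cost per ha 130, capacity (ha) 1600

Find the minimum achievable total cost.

Fill from the cheapest provider first.
Take 1500 from Source 27 at 40 → need 2600 more.
Source 10 (130): use full 1600 → 1000 ha to go.
Source 13 (150): use full 300 → 700 ha to go.
Source D (190): take the remaining 700 → done.
Source 2, Source N: unused.
Cost = 1500×40 + 1600×130 + 300×150 + 700×190 = 446000.

446000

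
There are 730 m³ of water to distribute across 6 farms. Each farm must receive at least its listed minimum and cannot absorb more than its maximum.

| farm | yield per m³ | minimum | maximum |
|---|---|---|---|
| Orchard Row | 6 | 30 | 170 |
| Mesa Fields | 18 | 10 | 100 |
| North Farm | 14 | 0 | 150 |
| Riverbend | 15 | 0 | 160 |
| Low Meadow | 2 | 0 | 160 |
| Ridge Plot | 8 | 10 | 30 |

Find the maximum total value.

7800

Meeting every minimum uses 30+10+0+0+0+10 = 50 m³, leaving 680.
Order the farms by yield per m³: Mesa Fields 18 > Riverbend 15 > North Farm 14 > Ridge Plot 8 > Orchard Row 6 > Low Meadow 2.
Mesa Fields: +90 to 100 (cap) ; 590 left.
Riverbend: +160 to 160 (cap) ; 430 left.
North Farm: +150 to 150 (cap) ; 280 left.
Ridge Plot takes 20 more to reach its cap of 30 ; 260 left.
Orchard Row: +140 to 170 (cap) ; 120 left.
Low Meadow has room for 160 more but only 120 remain, so it gets 120.
Total = 6×170 + 18×100 + 14×150 + 15×160 + 2×120 + 8×30 = 7800.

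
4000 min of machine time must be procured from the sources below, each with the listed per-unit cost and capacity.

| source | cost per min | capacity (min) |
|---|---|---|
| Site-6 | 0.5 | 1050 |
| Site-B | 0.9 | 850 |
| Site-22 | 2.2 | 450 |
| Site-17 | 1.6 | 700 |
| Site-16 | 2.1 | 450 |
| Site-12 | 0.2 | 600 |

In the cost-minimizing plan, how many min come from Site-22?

350

Use sources in increasing cost order.
Site-12 at 0.2: take all 600 min ; 3400 still needed.
Site-6 at 0.5: take all 1050 min ; 2350 still needed.
Site-B at 0.9: take all 850 min ; 1500 still needed.
Site-17 (1.6): use full 700 ; 800 min to go.
Site-16 (2.1): use full 450 ; 350 min to go.
Take 350 from Site-22 at 2.2 to finish.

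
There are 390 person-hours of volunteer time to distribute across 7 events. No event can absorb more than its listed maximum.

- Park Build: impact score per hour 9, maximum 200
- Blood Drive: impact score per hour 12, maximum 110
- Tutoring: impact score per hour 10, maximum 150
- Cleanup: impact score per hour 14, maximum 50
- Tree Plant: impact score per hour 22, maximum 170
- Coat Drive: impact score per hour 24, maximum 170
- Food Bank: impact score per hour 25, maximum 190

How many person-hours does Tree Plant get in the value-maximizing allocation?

30

Order the events by impact score per hour: Food Bank 25 > Coat Drive 24 > Tree Plant 22 > Cleanup 14 > Blood Drive 12 > Tutoring 10 > Park Build 9.
Give Food Bank 190 to hit its cap of 190 ; 200 left.
Coat Drive takes 170 to reach its cap of 170 ; 30 left.
Tree Plant has room for 170 but only 30 remain, so it gets 30.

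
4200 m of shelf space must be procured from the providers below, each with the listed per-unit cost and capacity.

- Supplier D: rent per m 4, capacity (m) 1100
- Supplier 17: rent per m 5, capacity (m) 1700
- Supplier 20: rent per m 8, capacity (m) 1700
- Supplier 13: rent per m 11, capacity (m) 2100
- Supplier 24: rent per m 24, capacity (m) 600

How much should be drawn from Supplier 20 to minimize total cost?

Fill from the cheapest provider first.
Supplier D at 4: take all 1100 m ; 3100 still needed.
Supplier 17 (5): use full 1700 ; 1400 m to go.
Take 1400 from Supplier 20 at 8 to finish.
Supplier 13, Supplier 24: unused.

1400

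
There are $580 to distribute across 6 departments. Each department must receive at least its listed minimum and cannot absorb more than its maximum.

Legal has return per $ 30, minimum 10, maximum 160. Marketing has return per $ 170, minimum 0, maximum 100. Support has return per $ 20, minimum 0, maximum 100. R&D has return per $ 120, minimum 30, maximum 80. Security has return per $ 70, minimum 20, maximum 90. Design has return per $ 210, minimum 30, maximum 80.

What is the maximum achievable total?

Meeting every minimum uses 10+0+0+30+20+30 = 90 $, leaving 490.
Highest return per $ first: Design 210 > Marketing 170 > R&D 120 > Security 70 > Legal 30 > Support 20.
Design takes 50 more to reach its cap of 80 ; 440 left.
Marketing takes 100 more to reach its cap of 100 ; 340 left.
R&D takes 50 more to reach its cap of 80 ; 290 left.
Security: +70 to 90 (cap) ; 220 left.
Give Legal 150 more to hit its cap of 160 ; 70 left.
Only 70 left; Support takes them to reach 70.
Total = 30×160 + 170×100 + 20×70 + 120×80 + 70×90 + 210×80 = 55900.

55900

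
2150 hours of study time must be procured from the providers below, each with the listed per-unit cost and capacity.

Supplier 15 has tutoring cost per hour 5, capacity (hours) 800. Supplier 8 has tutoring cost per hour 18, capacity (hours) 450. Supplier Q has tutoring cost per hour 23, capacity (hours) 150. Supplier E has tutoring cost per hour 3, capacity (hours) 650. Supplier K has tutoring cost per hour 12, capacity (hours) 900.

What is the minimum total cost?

14350

Use providers in increasing cost order.
Take 650 from Supplier E at 3 ; need 1500 more.
Supplier 15 (5): use full 800 ; 700 hours to go.
Supplier K (12): take the remaining 700 ; done.
Supplier 8, Supplier Q: unused.
Cost = 650×3 + 800×5 + 700×12 = 14350.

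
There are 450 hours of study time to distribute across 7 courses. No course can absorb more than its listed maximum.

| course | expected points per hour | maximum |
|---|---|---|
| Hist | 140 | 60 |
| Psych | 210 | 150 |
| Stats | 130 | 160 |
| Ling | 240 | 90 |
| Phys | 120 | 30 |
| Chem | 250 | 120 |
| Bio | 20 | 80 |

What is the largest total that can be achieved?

95400

Highest expected points per hour first: Chem 250 > Ling 240 > Psych 210 > Hist 140 > Stats 130 > Phys 120 > Bio 20.
Chem: +120 to 120 (cap) — 330 left.
Ling: +90 to 90 (cap) — 240 left.
Give Psych 150 to hit its cap of 150 — 90 left.
Give Hist 60 to hit its cap of 60 — 30 left.
Stats: +30 (room for 160) → 30. Pool exhausted.
Total = 140×60 + 210×150 + 130×30 + 240×90 + 250×120 = 95400.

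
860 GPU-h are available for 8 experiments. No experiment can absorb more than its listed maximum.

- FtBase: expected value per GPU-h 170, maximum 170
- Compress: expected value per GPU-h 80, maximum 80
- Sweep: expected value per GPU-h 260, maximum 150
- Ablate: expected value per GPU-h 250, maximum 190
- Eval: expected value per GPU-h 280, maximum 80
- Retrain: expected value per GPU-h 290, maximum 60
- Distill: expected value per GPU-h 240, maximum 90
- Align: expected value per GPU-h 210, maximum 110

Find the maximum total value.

200700

Highest expected value per GPU-h first: Retrain 290 > Eval 280 > Sweep 260 > Ablate 250 > Distill 240 > Align 210 > FtBase 170 > Compress 80.
Give Retrain 60 to hit its cap of 60 → 800 left.
Give Eval 80 to hit its cap of 80 → 720 left.
Sweep: +150 to 150 (cap) → 570 left.
Ablate takes 190 to reach its cap of 190 → 380 left.
Give Distill 90 to hit its cap of 90 → 290 left.
Align: +110 to 110 (cap) → 180 left.
FtBase: +170 to 170 (cap) → 10 left.
Only 10 left; Compress takes them to reach 10.
Total = 170×170 + 80×10 + 260×150 + 250×190 + 280×80 + 290×60 + 240×90 + 210×110 = 200700.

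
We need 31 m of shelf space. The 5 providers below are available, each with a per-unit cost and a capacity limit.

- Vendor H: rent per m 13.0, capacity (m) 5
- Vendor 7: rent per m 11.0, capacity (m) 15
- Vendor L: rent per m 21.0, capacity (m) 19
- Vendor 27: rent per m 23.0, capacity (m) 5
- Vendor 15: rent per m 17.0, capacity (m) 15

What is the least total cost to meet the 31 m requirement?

417

Cheapest first:
Vendor 7 at 11.0: take all 15 m → 16 still needed.
Vendor H (13.0): use full 5 → 11 m to go.
Vendor 15 (17.0): take the remaining 11 → done.
Vendor L, Vendor 27: unused.
Cost = 15×11.0 + 5×13.0 + 11×17.0 = 417.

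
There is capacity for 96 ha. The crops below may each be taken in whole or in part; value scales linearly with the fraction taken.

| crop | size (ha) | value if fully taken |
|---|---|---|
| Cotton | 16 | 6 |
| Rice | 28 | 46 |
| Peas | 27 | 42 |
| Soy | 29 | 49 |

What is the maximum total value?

Best value per unit of size first: Soy 49/29≈1.69, Rice 46/28≈1.64, Peas 42/27≈1.56, Cotton 6/16≈0.375.
Soy: take in full, 29 ha for value 49 ; 67 left.
Take all of Rice (28 ha, value 46) ; 39 ha left.
All 27 ha of Peas fit (value 42) ; 12 remain.
Fill the last 12 ha with part of Cotton: 12/16 of it earns 4.5.
Total value = 141.5.

141.5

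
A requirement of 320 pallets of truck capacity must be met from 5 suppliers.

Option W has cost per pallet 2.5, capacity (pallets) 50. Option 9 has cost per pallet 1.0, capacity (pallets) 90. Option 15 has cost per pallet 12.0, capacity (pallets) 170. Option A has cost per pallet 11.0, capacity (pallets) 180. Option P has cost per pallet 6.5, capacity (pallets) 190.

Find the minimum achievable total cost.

1385

Use suppliers in increasing cost order.
Option 9 at 1.0: take all 90 pallets ; 230 still needed.
Take 50 from Option W at 2.5 ; need 180 more.
Option P at 6.5: take 180 of its 190 ; requirement met.
Option A, Option 15: unused.
Cost = 90×1.0 + 50×2.5 + 180×6.5 = 1385.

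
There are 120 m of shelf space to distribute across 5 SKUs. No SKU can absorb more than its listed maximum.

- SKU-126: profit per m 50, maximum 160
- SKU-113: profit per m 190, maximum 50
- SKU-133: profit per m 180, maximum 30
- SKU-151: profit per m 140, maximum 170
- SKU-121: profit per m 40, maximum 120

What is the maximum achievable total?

20500

Highest profit per m first: SKU-113 190 > SKU-133 180 > SKU-151 140 > SKU-126 50 > SKU-121 40.
SKU-113 takes 50 to reach its cap of 50 → 70 left.
SKU-133: +30 to 30 (cap) → 40 left.
SKU-151: +40 (room for 170) → 40. Pool exhausted.
Total = 190×50 + 180×30 + 140×40 = 20500.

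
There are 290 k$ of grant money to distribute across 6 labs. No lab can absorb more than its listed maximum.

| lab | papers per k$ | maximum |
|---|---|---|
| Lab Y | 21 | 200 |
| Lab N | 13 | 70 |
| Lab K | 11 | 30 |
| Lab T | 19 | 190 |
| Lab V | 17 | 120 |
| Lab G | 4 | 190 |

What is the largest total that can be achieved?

5910

Rank by papers per k$: Lab Y 21 > Lab T 19 > Lab V 17 > Lab N 13 > Lab K 11 > Lab G 4.
Lab Y takes 200 to reach its cap of 200 ; 90 left.
Lab T: +90 (room for 190) → 90. Pool exhausted.
Total = 21×200 + 19×90 = 5910.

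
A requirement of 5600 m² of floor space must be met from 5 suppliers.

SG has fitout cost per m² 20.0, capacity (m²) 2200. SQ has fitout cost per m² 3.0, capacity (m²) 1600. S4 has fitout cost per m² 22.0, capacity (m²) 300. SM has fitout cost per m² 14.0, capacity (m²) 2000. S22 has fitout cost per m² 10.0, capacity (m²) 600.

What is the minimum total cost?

Cheapest first:
SQ (3.0): use full 1600 → 4000 m² to go.
S22 (10.0): use full 600 → 3400 m² to go.
SM (14.0): use full 2000 → 1400 m² to go.
Take 1400 from SG at 20.0 to finish.
S4: unused.
Cost = 1600×3.0 + 600×10.0 + 2000×14.0 + 1400×20.0 = 66800.

66800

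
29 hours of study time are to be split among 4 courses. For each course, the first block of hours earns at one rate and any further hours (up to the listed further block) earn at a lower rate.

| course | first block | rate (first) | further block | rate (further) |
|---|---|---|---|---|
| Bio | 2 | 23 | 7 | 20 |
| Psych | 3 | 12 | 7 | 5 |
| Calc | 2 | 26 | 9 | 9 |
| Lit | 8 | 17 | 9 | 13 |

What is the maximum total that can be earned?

Rank every tier by rate: Calc/tier1 26 > Bio/tier1 23 > Bio/tier2 20 > Lit/tier1 17 > Lit/tier2 13 > Psych/tier1 12 > Calc/tier2 9 > Psych/tier2 5.
Calc tier1 at 26: fill all 2 ; 27 left.
Bio/tier1 (23): +2 ; 25 left.
Fill Bio tier2 block (7 at 20) ; 18 left.
Lit/tier1 (17): +8 ; 10 left.
Lit/tier2 (13): +9 ; 1 left.
Psych tier1 at 12: only 1 left, fill 1.
Total = 26×2 + 23×2 + 20×7 + 17×8 + 13×9 + 12×1 = 503.

503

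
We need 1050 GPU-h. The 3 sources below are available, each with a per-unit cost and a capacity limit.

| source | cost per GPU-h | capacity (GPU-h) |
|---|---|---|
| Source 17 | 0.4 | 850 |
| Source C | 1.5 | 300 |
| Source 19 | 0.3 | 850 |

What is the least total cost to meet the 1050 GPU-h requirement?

Cheapest first:
Source 19 (0.3): use full 850 — 200 GPU-h to go.
Source 17 (0.4): take the remaining 200 — done.
Source C: unused.
Cost = 850×0.3 + 200×0.4 = 335.

335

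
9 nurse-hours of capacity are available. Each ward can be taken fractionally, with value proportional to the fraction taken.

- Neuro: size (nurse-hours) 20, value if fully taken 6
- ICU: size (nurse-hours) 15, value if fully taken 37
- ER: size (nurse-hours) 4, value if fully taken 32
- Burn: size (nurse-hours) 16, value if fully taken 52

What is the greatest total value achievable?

48.25

Best value per unit of size first: ER 32/4≈8, Burn 52/16≈3.25, ICU 37/15≈2.47, Neuro 6/20≈0.3.
Take all of ER (4 nurse-hours, value 32) ; 5 nurse-hours left.
Only 5 nurse-hours remain; take 5/16 of Burn for value 52×5/16 = 16.25.
Total value = 48.25.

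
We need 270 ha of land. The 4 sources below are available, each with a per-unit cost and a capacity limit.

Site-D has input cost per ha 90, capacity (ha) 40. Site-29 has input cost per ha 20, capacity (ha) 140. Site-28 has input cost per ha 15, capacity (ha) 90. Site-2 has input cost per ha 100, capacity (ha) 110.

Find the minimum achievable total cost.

7750

Cheapest first:
Site-28 (15): use full 90 → 180 ha to go.
Take 140 from Site-29 at 20 → need 40 more.
Take 40 from Site-D at 90 → need 0 more.
Site-2: unused.
Cost = 90×15 + 140×20 + 40×90 = 7750.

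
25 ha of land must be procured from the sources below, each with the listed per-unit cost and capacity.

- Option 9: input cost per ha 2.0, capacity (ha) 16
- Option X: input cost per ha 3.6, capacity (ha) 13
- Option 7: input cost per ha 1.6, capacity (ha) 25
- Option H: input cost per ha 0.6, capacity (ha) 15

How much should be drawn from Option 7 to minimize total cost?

Fill from the cheapest source first.
Option H (0.6): use full 15 — 10 ha to go.
Take 10 from Option 7 at 1.6 to finish.
Option 9, Option X: unused.

10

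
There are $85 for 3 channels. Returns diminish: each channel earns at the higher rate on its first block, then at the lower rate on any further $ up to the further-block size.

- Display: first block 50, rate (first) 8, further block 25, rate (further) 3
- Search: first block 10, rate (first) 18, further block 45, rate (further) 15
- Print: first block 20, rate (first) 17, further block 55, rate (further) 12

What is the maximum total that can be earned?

Order all 6 blocks by rate: Search/first 18 > Print/first 17 > Search/second 15 > Print/second 12 > Display/first 8 > Display/second 3.
Search first at 18: fill all 10 ; 75 left.
Fill Print first block (20 at 17) ; 55 left.
Search second at 15: fill all 45 ; 10 left.
Print second at 12: only 10 left, fill 10.
Total = 18×10 + 17×20 + 15×45 + 12×10 = 1315.

1315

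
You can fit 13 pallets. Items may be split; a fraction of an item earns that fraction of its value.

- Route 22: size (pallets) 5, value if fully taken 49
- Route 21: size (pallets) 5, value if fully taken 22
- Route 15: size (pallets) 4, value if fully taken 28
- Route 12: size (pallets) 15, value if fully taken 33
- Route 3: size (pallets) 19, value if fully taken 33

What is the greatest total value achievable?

Best value per unit of size first: Route 22 49/5≈9.8, Route 15 28/4≈7, Route 21 22/5≈4.4, Route 12 33/15≈2.2, Route 3 33/19≈1.74.
Route 22: take in full, 5 pallets for value 49 — 8 left.
Route 15: take in full, 4 pallets for value 28 — 4 left.
4 pallets left: a 4/5 share of Route 21 gives 22×4/5 = 17.6.
Total value = 94.6.

94.6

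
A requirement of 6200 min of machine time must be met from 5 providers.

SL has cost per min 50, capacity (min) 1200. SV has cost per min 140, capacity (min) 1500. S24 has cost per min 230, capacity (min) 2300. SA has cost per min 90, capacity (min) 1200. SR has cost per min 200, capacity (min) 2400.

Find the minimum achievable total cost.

Cheapest first:
SL at 50: take all 1200 min → 5000 still needed.
SA at 90: take all 1200 min → 3800 still needed.
Take 1500 from SV at 140 → need 2300 more.
SR (200): take the remaining 2300 → done.
S24: unused.
Cost = 1200×50 + 1200×90 + 1500×140 + 2300×200 = 838000.

838000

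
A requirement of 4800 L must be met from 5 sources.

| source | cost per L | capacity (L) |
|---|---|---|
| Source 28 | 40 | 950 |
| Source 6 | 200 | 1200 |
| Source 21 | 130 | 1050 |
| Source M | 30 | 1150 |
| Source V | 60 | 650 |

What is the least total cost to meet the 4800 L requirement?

448000

Fill from the cheapest source first.
Source M (30): use full 1150 → 3650 L to go.
Source 28 (40): use full 950 → 2700 L to go.
Source V at 60: take all 650 L → 2050 still needed.
Take 1050 from Source 21 at 130 → need 1000 more.
Source 6 (200): take the remaining 1000 → done.
Cost = 1150×30 + 950×40 + 650×60 + 1050×130 + 1000×200 = 448000.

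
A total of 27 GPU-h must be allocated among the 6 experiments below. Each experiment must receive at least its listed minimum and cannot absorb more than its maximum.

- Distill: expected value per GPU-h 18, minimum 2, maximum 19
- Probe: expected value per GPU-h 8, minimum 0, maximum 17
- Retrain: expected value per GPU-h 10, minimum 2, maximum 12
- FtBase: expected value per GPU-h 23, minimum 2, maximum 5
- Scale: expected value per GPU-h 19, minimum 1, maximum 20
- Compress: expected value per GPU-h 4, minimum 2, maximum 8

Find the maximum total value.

483

Meeting every minimum uses 2+0+2+2+1+2 = 9 GPU-h, leaving 18.
Order the experiments by expected value per GPU-h: FtBase 23 > Scale 19 > Distill 18 > Retrain 10 > Probe 8 > Compress 4.
FtBase takes 3 more to reach its cap of 5 ; 15 left.
Scale has room for 19 more but only 15 remain, so it gets 16.
Total = 18×2 + 10×2 + 23×5 + 19×16 + 4×2 = 483.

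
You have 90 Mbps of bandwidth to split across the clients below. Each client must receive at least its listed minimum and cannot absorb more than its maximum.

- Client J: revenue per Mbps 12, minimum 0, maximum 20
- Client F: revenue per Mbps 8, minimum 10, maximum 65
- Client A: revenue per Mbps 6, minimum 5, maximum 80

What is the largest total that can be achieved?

790

Meeting every minimum uses 0+10+5 = 15 Mbps, leaving 75.
Rank by revenue per Mbps: Client J 12 > Client F 8 > Client A 6.
Client J: +20 to 20 (cap) — 55 left.
Give Client F 55 more to hit its cap of 65 — 0 left.
Total = 12×20 + 8×65 + 6×5 = 790.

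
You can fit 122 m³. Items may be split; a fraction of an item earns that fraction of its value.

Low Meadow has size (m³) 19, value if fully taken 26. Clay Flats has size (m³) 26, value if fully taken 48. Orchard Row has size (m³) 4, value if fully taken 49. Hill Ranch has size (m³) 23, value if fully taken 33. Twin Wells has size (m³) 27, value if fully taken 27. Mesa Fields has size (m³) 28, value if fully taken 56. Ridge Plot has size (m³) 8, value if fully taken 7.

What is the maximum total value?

234

Sort by value density: Orchard Row 49/4≈12.2, Mesa Fields 56/28≈2, Clay Flats 48/26≈1.85, Hill Ranch 33/23≈1.43, Low Meadow 26/19≈1.37, Twin Wells 27/27≈1, Ridge Plot 7/8≈0.875.
All 4 m³ of Orchard Row fit (value 49) — 118 remain.
Take all of Mesa Fields (28 m³, value 56) — 90 m³ left.
All 26 m³ of Clay Flats fit (value 48) — 64 remain.
All 23 m³ of Hill Ranch fit (value 33) — 41 remain.
All 19 m³ of Low Meadow fit (value 26) — 22 remain.
Only 22 m³ remain; take 22/27 of Twin Wells for value 27×22/27 = 22.
Total value = 234.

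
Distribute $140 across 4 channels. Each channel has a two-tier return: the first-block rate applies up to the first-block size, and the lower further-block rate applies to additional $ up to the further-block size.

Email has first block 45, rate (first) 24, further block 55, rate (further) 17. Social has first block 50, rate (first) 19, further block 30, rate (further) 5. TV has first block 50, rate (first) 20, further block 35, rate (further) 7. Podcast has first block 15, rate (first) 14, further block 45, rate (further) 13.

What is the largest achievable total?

Treat each block as its own option and order by rate: Email/first 24 > TV/first 20 > Social/first 19 > Email/second 17 > Podcast/first 14 > Podcast/second 13 > TV/second 7 > Social/second 5.
Email/first (24): +45 — 95 left.
TV first at 20: fill all 50 — 45 left.
Social/first: +45 of 50 at 19; pool empty.
Total = 24×45 + 20×50 + 19×45 = 2935.

2935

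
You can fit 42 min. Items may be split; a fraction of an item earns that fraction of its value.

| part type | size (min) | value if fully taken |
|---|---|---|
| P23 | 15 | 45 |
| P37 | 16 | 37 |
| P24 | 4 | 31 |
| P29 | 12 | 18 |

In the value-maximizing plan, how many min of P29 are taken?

7

Rank by value-to-size ratio: P24 31/4≈7.75, P23 45/15≈3, P37 37/16≈2.31, P29 18/12≈1.5.
All 4 min of P24 fit (value 31) → 38 remain.
Take all of P23 (15 min, value 45) → 23 min left.
P37: take in full, 16 min for value 37 → 7 left.
Only 7 min remain; take 7/12 of P29 for value 18×7/12 = 10.5.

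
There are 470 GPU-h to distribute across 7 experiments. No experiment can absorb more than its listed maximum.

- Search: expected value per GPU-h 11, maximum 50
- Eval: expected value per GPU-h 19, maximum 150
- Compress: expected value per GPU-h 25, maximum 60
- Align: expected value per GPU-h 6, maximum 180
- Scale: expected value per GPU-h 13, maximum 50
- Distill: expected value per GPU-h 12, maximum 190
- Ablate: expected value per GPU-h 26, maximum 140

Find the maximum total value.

Highest expected value per GPU-h first: Ablate 26 > Compress 25 > Eval 19 > Scale 13 > Distill 12 > Search 11 > Align 6.
Ablate: +140 to 140 (cap) — 330 left.
Compress: +60 to 60 (cap) — 270 left.
Eval: +150 to 150 (cap) — 120 left.
Give Scale 50 to hit its cap of 50 — 70 left.
Distill: +70 (room for 190) → 70. Pool exhausted.
Total = 19×150 + 25×60 + 13×50 + 12×70 + 26×140 = 9480.

9480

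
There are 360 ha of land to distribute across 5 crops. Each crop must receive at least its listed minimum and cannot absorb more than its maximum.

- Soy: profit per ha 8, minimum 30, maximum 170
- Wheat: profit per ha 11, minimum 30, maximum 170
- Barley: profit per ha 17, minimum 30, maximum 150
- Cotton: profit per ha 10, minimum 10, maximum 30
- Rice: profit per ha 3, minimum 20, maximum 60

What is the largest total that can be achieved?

4600

Meeting every minimum uses 30+30+30+10+20 = 120 ha, leaving 240.
Highest profit per ha first: Barley 17 > Wheat 11 > Cotton 10 > Soy 8 > Rice 3.
Give Barley 120 more to hit its cap of 150 — 120 left.
Wheat has room for 140 more but only 120 remain, so it gets 150.
Total = 8×30 + 11×150 + 17×150 + 10×10 + 3×20 = 4600.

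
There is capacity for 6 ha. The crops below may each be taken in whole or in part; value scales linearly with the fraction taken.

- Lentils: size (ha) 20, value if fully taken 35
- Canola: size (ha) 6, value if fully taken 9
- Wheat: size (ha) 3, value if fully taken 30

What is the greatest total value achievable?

35.25

Best value per unit of size first: Wheat 30/3≈10, Lentils 35/20≈1.75, Canola 9/6≈1.5.
All 3 ha of Wheat fit (value 30) → 3 remain.
3 ha left: a 3/20 share of Lentils gives 35×3/20 = 5.25.
Total value = 35.25.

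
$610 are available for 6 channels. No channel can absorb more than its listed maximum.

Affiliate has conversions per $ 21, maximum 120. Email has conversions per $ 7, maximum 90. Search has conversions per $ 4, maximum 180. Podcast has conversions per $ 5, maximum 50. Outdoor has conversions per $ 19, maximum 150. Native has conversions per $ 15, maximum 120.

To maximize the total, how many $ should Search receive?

80

Order the channels by conversions per $: Affiliate 21 > Outdoor 19 > Native 15 > Email 7 > Podcast 5 > Search 4.
Give Affiliate 120 to hit its cap of 120 — 490 left.
Outdoor takes 150 to reach its cap of 150 — 340 left.
Native takes 120 to reach its cap of 120 — 220 left.
Email takes 90 to reach its cap of 90 — 130 left.
Podcast takes 50 to reach its cap of 50 — 80 left.
Search has room for 180 but only 80 remain, so it gets 80.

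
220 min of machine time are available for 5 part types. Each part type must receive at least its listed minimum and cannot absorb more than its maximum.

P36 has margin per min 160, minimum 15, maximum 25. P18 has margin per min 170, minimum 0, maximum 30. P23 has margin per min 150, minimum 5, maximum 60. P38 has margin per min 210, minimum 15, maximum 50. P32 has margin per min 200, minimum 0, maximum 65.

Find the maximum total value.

Meeting every minimum uses 15+0+5+15+0 = 35 min, leaving 185.
Order the part types by margin per min: P38 210 > P32 200 > P18 170 > P36 160 > P23 150.
P38 takes 35 more to reach its cap of 50 → 150 left.
P32 takes 65 more to reach its cap of 65 → 85 left.
P18: +30 to 30 (cap) → 55 left.
P36 takes 10 more to reach its cap of 25 → 45 left.
P23 has room for 55 more but only 45 remain, so it gets 50.
Total = 160×25 + 170×30 + 150×50 + 210×50 + 200×65 = 40100.

40100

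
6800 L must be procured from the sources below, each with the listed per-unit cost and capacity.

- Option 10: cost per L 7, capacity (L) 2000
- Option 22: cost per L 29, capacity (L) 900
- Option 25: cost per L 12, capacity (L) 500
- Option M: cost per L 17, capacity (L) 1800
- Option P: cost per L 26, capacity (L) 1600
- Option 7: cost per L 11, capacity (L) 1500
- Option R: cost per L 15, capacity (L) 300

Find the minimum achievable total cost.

89800

Cheapest first:
Option 10 at 7: take all 2000 L — 4800 still needed.
Option 7 at 11: take all 1500 L — 3300 still needed.
Take 500 from Option 25 at 12 — need 2800 more.
Option R at 15: take all 300 L — 2500 still needed.
Option M at 17: take all 1800 L — 700 still needed.
Take 700 from Option P at 26 to finish.
Option 22: unused.
Cost = 2000×7 + 1500×11 + 500×12 + 300×15 + 1800×17 + 700×26 = 89800.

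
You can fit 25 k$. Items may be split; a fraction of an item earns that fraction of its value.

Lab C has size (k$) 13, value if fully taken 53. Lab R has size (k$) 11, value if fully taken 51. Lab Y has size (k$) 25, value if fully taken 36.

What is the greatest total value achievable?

Rank by value-to-size ratio: Lab R 51/11≈4.64, Lab C 53/13≈4.08, Lab Y 36/25≈1.44.
Lab R: take in full, 11 k$ for value 51 → 14 left.
Take all of Lab C (13 k$, value 53) → 1 k$ left.
1 k$ left: a 1/25 share of Lab Y gives 36×1/25 = 1.44.
Total value = 105.44.

105.44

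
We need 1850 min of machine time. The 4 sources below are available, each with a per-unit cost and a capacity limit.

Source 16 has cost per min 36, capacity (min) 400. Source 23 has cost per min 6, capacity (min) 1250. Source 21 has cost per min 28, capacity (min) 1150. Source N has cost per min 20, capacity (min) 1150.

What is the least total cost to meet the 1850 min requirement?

19500

Cheapest first:
Source 23 (6): use full 1250 — 600 min to go.
Take 600 from Source N at 20 to finish.
Source 21, Source 16: unused.
Cost = 1250×6 + 600×20 = 19500.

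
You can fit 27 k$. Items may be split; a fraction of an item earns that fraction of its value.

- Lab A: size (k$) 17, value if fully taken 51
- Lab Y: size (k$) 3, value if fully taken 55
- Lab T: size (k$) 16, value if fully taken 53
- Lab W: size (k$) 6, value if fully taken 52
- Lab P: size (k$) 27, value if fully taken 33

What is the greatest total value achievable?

Best value per unit of size first: Lab Y 55/3≈18.3, Lab W 52/6≈8.67, Lab T 53/16≈3.31, Lab A 51/17≈3, Lab P 33/27≈1.22.
All 3 k$ of Lab Y fit (value 55) ; 24 remain.
Take all of Lab W (6 k$, value 52) ; 18 k$ left.
Take all of Lab T (16 k$, value 53) ; 2 k$ left.
2 k$ left: a 2/17 share of Lab A gives 51×2/17 = 6.
Total value = 166.

166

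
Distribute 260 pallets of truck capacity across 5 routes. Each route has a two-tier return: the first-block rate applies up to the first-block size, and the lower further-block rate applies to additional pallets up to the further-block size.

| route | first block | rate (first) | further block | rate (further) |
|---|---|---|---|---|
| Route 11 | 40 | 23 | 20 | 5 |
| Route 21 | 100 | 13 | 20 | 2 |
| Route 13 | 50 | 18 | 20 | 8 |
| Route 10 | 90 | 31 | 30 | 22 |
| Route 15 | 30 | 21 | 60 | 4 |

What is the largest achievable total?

6160

Rank every tier by rate: Route 10/tier1 31 > Route 11/tier1 23 > Route 10/tier2 22 > Route 15/tier1 21 > Route 13/tier1 18 > Route 21/tier1 13 > Route 13/tier2 8 > Route 11/tier2 5 > Route 15/tier2 4 > Route 21/tier2 2.
Route 10 tier1 at 31: fill all 90 → 170 left.
Route 11/tier1 (23): +40 → 130 left.
Fill Route 10 tier2 block (30 at 22) → 100 left.
Route 15 tier1 at 21: fill all 30 → 70 left.
Fill Route 13 tier1 block (50 at 18) → 20 left.
Route 21 tier1 at 13: only 20 left, fill 20.
Total = 31×90 + 23×40 + 22×30 + 21×30 + 18×50 + 13×20 = 6160.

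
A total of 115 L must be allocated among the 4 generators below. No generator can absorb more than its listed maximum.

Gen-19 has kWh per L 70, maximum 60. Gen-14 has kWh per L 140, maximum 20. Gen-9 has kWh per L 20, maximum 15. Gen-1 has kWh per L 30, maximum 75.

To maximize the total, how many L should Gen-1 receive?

Rank by kWh per L: Gen-14 140 > Gen-19 70 > Gen-1 30 > Gen-9 20.
Gen-14 takes 20 to reach its cap of 20 ; 95 left.
Gen-19 takes 60 to reach its cap of 60 ; 35 left.
Gen-1 has room for 75 but only 35 remain, so it gets 35.

35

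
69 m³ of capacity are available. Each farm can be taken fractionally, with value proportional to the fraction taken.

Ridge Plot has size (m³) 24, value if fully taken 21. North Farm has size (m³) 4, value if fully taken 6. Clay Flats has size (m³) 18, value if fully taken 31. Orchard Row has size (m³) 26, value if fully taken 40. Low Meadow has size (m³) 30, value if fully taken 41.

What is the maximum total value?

105.7

Best value per unit of size first: Clay Flats 31/18≈1.72, Orchard Row 40/26≈1.54, North Farm 6/4≈1.5, Low Meadow 41/30≈1.37, Ridge Plot 21/24≈0.875.
Clay Flats: take in full, 18 m³ for value 31 ; 51 left.
Take all of Orchard Row (26 m³, value 40) ; 25 m³ left.
North Farm: take in full, 4 m³ for value 6 ; 21 left.
Only 21 m³ remain; take 21/30 of Low Meadow for value 41×21/30 = 28.7.
Total value = 105.7.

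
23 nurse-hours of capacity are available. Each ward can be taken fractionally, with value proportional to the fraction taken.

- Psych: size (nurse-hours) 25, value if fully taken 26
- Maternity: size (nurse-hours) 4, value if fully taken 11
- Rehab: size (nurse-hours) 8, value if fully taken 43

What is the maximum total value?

65.44

Best value per unit of size first: Rehab 43/8≈5.38, Maternity 11/4≈2.75, Psych 26/25≈1.04.
All 8 nurse-hours of Rehab fit (value 43) — 15 remain.
All 4 nurse-hours of Maternity fit (value 11) — 11 remain.
Only 11 nurse-hours remain; take 11/25 of Psych for value 26×11/25 = 11.44.
Total value = 65.44.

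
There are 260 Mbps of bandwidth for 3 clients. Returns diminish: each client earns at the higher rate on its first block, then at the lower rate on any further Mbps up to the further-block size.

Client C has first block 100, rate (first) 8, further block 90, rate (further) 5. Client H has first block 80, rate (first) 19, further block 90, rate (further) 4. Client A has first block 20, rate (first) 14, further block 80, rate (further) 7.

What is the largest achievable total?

3020

Order all 6 blocks by rate: Client H/tier1 19 > Client A/tier1 14 > Client C/tier1 8 > Client A/tier2 7 > Client C/tier2 5 > Client H/tier2 4.
Fill Client H tier1 block (80 at 19) ; 180 left.
Client A/tier1 (14): +20 ; 160 left.
Client C tier1 at 8: fill all 100 ; 60 left.
Client A tier2 at 7: only 60 left, fill 60.
Total = 19×80 + 14×20 + 8×100 + 7×60 = 3020.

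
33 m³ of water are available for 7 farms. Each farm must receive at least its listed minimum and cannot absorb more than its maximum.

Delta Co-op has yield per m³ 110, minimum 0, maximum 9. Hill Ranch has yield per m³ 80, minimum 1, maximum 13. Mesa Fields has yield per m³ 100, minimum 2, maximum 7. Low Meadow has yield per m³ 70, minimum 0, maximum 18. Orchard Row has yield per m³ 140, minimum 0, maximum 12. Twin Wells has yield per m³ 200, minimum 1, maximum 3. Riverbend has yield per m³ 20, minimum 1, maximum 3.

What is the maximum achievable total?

4070

Meeting every minimum uses 0+1+2+0+0+1+1 = 5 m³, leaving 28.
Highest yield per m³ first: Twin Wells 200 > Orchard Row 140 > Delta Co-op 110 > Mesa Fields 100 > Hill Ranch 80 > Low Meadow 70 > Riverbend 20.
Twin Wells: +2 to 3 (cap) — 26 left.
Orchard Row: +12 to 12 (cap) — 14 left.
Give Delta Co-op 9 more to hit its cap of 9 — 5 left.
Give Mesa Fields 5 more to hit its cap of 7 — 0 left.
Total = 110×9 + 80×1 + 100×7 + 140×12 + 200×3 + 20×1 = 4070.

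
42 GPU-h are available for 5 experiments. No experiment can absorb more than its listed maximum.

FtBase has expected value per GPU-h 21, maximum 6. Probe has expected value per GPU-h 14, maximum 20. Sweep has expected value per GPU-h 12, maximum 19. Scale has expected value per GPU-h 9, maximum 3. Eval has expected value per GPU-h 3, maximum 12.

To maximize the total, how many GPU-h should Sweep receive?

Rank by expected value per GPU-h: FtBase 21 > Probe 14 > Sweep 12 > Scale 9 > Eval 3.
FtBase: +6 to 6 (cap) ; 36 left.
Probe: +20 to 20 (cap) ; 16 left.
Only 16 left; Sweep takes them to reach 16.

16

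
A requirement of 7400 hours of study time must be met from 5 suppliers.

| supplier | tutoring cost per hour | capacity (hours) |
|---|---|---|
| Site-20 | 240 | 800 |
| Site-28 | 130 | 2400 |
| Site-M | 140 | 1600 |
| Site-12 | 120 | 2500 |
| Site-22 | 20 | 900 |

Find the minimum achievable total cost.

Fill from the cheapest supplier first.
Site-22 (20): use full 900 ; 6500 hours to go.
Site-12 at 120: take all 2500 hours ; 4000 still needed.
Site-28 at 130: take all 2400 hours ; 1600 still needed.
Site-M at 140: take all 1600 hours ; 0 still needed.
Site-20: unused.
Cost = 900×20 + 2500×120 + 2400×130 + 1600×140 = 854000.

854000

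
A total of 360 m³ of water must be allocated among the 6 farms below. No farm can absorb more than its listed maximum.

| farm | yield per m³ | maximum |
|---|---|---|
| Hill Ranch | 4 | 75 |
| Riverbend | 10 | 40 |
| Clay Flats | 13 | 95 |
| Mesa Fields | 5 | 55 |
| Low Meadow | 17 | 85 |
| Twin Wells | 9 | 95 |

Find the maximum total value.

4160

Rank by yield per m³: Low Meadow 17 > Clay Flats 13 > Riverbend 10 > Twin Wells 9 > Mesa Fields 5 > Hill Ranch 4.
Give Low Meadow 85 to hit its cap of 85 ; 275 left.
Clay Flats: +95 to 95 (cap) ; 180 left.
Riverbend: +40 to 40 (cap) ; 140 left.
Twin Wells: +95 to 95 (cap) ; 45 left.
Mesa Fields: +45 (room for 55) → 45. Pool exhausted.
Total = 10×40 + 13×95 + 5×45 + 17×85 + 9×95 = 4160.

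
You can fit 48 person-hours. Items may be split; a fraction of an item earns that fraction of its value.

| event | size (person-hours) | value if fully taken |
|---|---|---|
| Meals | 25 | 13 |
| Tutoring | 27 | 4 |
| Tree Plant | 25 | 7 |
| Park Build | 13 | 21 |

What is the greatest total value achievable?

36.8

Rank by value-to-size ratio: Park Build 21/13≈1.62, Meals 13/25≈0.52, Tree Plant 7/25≈0.28, Tutoring 4/27≈0.148.
Park Build: take in full, 13 person-hours for value 21 — 35 left.
All 25 person-hours of Meals fit (value 13) — 10 remain.
Fill the last 10 person-hours with part of Tree Plant: 10/25 of it earns 2.8.
Total value = 36.8.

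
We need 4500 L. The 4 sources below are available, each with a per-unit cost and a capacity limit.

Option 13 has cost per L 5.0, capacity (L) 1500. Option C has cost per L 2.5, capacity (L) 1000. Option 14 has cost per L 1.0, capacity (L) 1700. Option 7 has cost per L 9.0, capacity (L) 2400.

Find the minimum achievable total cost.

Fill from the cheapest source first.
Option 14 (1.0): use full 1700 ; 2800 L to go.
Take 1000 from Option C at 2.5 ; need 1800 more.
Option 13 at 5.0: take all 1500 L ; 300 still needed.
Option 7 (9.0): take the remaining 300 ; done.
Cost = 1700×1.0 + 1000×2.5 + 1500×5.0 + 300×9.0 = 14400.

14400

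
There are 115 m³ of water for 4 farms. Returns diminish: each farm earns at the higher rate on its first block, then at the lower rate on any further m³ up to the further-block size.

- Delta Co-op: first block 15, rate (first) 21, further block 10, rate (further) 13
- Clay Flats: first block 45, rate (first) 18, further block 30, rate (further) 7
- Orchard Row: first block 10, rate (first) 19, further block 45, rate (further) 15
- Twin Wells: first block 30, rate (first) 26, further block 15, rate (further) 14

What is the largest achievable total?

2320

Treat each block as its own option and order by rate: Twin Wells/tier1 26 > Delta Co-op/tier1 21 > Orchard Row/tier1 19 > Clay Flats/tier1 18 > Orchard Row/tier2 15 > Twin Wells/tier2 14 > Delta Co-op/tier2 13 > Clay Flats/tier2 7.
Fill Twin Wells tier1 block (30 at 26) — 85 left.
Fill Delta Co-op tier1 block (15 at 21) — 70 left.
Fill Orchard Row tier1 block (10 at 19) — 60 left.
Clay Flats tier1 at 18: fill all 45 — 15 left.
15 remain; put them into Orchard Row tier2 at 15.
Total = 26×30 + 21×15 + 19×10 + 18×45 + 15×15 = 2320.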